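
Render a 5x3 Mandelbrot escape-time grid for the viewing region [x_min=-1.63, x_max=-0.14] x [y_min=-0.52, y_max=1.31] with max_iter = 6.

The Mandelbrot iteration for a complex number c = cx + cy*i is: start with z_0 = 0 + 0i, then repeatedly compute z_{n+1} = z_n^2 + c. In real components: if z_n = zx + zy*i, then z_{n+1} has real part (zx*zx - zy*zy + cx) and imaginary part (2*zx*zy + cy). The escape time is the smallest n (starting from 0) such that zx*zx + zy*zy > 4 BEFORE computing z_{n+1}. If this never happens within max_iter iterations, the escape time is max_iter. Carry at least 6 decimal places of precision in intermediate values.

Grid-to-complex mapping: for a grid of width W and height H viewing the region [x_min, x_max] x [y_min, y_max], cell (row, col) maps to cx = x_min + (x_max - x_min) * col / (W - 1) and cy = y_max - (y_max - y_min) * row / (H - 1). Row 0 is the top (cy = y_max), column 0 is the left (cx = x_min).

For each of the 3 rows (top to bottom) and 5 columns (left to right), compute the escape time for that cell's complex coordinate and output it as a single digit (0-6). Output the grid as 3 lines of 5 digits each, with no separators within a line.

(row=0, col=0): c = -1.6300 + 1.3100i → escape time 1
(row=0, col=1): c = -1.2575 + 1.3100i → escape time 2
(row=0, col=2): c = -0.8850 + 1.3100i → escape time 2
(row=0, col=3): c = -0.5125 + 1.3100i → escape time 3
(row=0, col=4): c = -0.1400 + 1.3100i → escape time 2
(row=1, col=0): c = -1.6300 + 0.3950i → escape time 3
(row=1, col=1): c = -1.2575 + 0.3950i → escape time 6
(row=1, col=2): c = -0.8850 + 0.3950i → escape time 6
(row=1, col=3): c = -0.5125 + 0.3950i → escape time 6
(row=1, col=4): c = -0.1400 + 0.3950i → escape time 6
(row=2, col=0): c = -1.6300 + -0.5200i → escape time 3
(row=2, col=1): c = -1.2575 + -0.5200i → escape time 4
(row=2, col=2): c = -0.8850 + -0.5200i → escape time 5
(row=2, col=3): c = -0.5125 + -0.5200i → escape time 6
(row=2, col=4): c = -0.1400 + -0.5200i → escape time 6

Answer: 12232
36666
34566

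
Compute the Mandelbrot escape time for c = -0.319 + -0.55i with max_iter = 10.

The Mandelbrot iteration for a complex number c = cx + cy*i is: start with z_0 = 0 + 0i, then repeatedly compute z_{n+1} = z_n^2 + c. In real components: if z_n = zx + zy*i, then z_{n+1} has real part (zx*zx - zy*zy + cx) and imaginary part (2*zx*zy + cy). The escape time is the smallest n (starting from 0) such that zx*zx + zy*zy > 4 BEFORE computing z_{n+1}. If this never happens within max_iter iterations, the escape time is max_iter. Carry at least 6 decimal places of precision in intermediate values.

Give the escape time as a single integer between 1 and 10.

z_0 = 0 + 0i, c = -0.3190 + -0.5500i
Iter 1: z = -0.3190 + -0.5500i, |z|^2 = 0.4043
Iter 2: z = -0.5197 + -0.1991i, |z|^2 = 0.3098
Iter 3: z = -0.0885 + -0.3430i, |z|^2 = 0.1255
Iter 4: z = -0.4288 + -0.4893i, |z|^2 = 0.4233
Iter 5: z = -0.3745 + -0.1304i, |z|^2 = 0.1572
Iter 6: z = -0.1958 + -0.4524i, |z|^2 = 0.2430
Iter 7: z = -0.4853 + -0.3729i, |z|^2 = 0.3746
Iter 8: z = -0.2225 + -0.1881i, |z|^2 = 0.0849
Iter 9: z = -0.3049 + -0.4663i, |z|^2 = 0.3104

Answer: 10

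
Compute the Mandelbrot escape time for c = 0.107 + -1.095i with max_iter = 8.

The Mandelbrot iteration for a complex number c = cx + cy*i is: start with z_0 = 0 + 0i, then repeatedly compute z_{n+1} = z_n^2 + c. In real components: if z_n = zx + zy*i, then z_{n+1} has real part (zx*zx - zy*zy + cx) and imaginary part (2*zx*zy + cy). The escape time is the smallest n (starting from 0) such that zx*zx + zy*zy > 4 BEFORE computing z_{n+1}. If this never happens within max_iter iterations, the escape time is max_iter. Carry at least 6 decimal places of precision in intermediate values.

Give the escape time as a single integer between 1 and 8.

Answer: 4

Derivation:
z_0 = 0 + 0i, c = 0.1070 + -1.0950i
Iter 1: z = 0.1070 + -1.0950i, |z|^2 = 1.2105
Iter 2: z = -1.0806 + -1.3293i, |z|^2 = 2.9348
Iter 3: z = -0.4925 + 1.7779i, |z|^2 = 3.4034
Iter 4: z = -2.8113 + -2.8461i, |z|^2 = 16.0041
Escaped at iteration 4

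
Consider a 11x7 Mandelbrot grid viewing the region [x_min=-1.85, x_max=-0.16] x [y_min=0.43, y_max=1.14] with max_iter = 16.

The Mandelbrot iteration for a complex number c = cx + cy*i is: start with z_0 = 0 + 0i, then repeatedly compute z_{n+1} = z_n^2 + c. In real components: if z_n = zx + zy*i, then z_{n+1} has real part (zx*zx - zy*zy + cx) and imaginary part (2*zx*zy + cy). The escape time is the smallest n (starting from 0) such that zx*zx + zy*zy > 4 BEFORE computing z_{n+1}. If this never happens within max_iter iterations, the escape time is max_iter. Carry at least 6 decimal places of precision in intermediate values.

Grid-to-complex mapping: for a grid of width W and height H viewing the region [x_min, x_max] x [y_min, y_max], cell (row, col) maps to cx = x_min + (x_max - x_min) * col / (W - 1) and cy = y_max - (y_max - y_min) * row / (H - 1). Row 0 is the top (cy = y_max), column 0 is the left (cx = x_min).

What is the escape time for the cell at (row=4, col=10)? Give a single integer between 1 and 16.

z_0 = 0 + 0i, c = -0.1600 + 0.6667i
Iter 1: z = -0.1600 + 0.6667i, |z|^2 = 0.4700
Iter 2: z = -0.5788 + 0.4533i, |z|^2 = 0.5406
Iter 3: z = -0.0305 + 0.1418i, |z|^2 = 0.0210
Iter 4: z = -0.1792 + 0.6580i, |z|^2 = 0.4651
Iter 5: z = -0.5609 + 0.4308i, |z|^2 = 0.5002
Iter 6: z = -0.0310 + 0.1834i, |z|^2 = 0.0346
Iter 7: z = -0.1927 + 0.6553i, |z|^2 = 0.4665
Iter 8: z = -0.5523 + 0.4142i, |z|^2 = 0.4766
Iter 9: z = -0.0265 + 0.2092i, |z|^2 = 0.0445
Iter 10: z = -0.2031 + 0.6556i, |z|^2 = 0.4710
Iter 11: z = -0.5485 + 0.4004i, |z|^2 = 0.4612
Iter 12: z = -0.0194 + 0.2274i, |z|^2 = 0.0521
Iter 13: z = -0.2113 + 0.6578i, |z|^2 = 0.4774
Iter 14: z = -0.5481 + 0.3887i, |z|^2 = 0.4514
Iter 15: z = -0.0107 + 0.2406i, |z|^2 = 0.0580

Answer: 16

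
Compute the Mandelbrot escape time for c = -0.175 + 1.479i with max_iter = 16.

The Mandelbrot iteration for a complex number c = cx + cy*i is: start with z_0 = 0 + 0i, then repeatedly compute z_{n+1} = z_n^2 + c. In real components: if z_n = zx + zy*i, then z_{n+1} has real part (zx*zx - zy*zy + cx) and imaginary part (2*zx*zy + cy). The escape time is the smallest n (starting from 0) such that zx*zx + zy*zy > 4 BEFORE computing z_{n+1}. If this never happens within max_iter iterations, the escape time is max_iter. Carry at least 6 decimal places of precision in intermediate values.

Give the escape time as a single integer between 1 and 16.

Answer: 2

Derivation:
z_0 = 0 + 0i, c = -0.1750 + 1.4790i
Iter 1: z = -0.1750 + 1.4790i, |z|^2 = 2.2181
Iter 2: z = -2.3318 + 0.9614i, |z|^2 = 6.3616
Escaped at iteration 2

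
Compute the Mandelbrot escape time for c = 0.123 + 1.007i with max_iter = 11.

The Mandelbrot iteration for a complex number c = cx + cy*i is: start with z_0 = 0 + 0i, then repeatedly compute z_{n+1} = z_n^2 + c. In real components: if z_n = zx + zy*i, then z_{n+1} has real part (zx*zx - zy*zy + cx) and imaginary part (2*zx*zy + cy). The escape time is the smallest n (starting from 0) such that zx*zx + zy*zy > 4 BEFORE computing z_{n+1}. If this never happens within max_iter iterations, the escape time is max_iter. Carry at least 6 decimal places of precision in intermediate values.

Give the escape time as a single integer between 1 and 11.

z_0 = 0 + 0i, c = 0.1230 + 1.0070i
Iter 1: z = 0.1230 + 1.0070i, |z|^2 = 1.0292
Iter 2: z = -0.8759 + 1.2547i, |z|^2 = 2.3416
Iter 3: z = -0.6841 + -1.1911i, |z|^2 = 1.8866
Iter 4: z = -0.8277 + 2.6366i, |z|^2 = 7.6367
Escaped at iteration 4

Answer: 4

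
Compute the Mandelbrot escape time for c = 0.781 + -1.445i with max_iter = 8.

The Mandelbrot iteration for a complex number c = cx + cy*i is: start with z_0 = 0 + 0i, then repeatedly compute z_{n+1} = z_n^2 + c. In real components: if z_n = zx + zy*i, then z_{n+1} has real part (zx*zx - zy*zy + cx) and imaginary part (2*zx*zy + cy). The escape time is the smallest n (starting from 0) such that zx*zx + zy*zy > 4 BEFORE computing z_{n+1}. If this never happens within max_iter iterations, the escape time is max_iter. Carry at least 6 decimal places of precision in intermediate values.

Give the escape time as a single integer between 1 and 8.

Answer: 2

Derivation:
z_0 = 0 + 0i, c = 0.7810 + -1.4450i
Iter 1: z = 0.7810 + -1.4450i, |z|^2 = 2.6980
Iter 2: z = -0.6971 + -3.7021i, |z|^2 = 14.1914
Escaped at iteration 2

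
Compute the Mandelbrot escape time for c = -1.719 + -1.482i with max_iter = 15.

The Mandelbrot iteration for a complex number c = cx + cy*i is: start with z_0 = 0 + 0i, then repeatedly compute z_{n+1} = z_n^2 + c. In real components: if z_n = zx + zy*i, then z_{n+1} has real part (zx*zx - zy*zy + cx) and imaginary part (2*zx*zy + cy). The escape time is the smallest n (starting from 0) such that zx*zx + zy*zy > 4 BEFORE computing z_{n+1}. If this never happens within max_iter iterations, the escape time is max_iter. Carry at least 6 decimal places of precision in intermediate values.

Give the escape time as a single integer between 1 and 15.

Answer: 1

Derivation:
z_0 = 0 + 0i, c = -1.7190 + -1.4820i
Iter 1: z = -1.7190 + -1.4820i, |z|^2 = 5.1513
Escaped at iteration 1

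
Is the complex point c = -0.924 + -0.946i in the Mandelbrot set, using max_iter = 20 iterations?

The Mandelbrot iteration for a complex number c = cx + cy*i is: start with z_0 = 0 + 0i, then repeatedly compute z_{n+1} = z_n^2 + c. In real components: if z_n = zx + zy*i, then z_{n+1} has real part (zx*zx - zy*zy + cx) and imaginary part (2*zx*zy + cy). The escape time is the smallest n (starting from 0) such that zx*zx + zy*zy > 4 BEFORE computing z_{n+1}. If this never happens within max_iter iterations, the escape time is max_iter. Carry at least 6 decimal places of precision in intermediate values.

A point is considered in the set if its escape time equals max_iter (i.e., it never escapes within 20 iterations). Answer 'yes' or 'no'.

z_0 = 0 + 0i, c = -0.9240 + -0.9460i
Iter 1: z = -0.9240 + -0.9460i, |z|^2 = 1.7487
Iter 2: z = -0.9651 + 0.8022i, |z|^2 = 1.5750
Iter 3: z = -0.6360 + -2.4945i, |z|^2 = 6.6270
Escaped at iteration 3

Answer: no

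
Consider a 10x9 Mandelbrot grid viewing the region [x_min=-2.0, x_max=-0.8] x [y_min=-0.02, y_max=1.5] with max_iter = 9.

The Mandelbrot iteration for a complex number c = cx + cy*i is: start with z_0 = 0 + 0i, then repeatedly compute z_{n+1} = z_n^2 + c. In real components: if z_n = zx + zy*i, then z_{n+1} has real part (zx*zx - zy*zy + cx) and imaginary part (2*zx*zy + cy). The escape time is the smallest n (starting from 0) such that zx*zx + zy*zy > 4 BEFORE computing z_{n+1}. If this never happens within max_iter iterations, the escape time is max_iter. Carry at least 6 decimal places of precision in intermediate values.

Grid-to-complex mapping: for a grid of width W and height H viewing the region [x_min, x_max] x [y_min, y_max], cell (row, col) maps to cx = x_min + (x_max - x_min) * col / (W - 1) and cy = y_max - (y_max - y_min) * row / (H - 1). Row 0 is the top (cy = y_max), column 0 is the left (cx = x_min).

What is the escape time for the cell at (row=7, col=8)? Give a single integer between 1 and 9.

z_0 = 0 + 0i, c = -0.9333 + 0.1700i
Iter 1: z = -0.9333 + 0.1700i, |z|^2 = 0.9000
Iter 2: z = -0.0911 + -0.1473i, |z|^2 = 0.0300
Iter 3: z = -0.9467 + 0.1969i, |z|^2 = 0.9351
Iter 4: z = -0.0758 + -0.2027i, |z|^2 = 0.0468
Iter 5: z = -0.9687 + 0.2007i, |z|^2 = 0.9787
Iter 6: z = -0.0353 + -0.2189i, |z|^2 = 0.0492
Iter 7: z = -0.9800 + 0.1854i, |z|^2 = 0.9948
Iter 8: z = -0.0073 + -0.1935i, |z|^2 = 0.0375

Answer: 9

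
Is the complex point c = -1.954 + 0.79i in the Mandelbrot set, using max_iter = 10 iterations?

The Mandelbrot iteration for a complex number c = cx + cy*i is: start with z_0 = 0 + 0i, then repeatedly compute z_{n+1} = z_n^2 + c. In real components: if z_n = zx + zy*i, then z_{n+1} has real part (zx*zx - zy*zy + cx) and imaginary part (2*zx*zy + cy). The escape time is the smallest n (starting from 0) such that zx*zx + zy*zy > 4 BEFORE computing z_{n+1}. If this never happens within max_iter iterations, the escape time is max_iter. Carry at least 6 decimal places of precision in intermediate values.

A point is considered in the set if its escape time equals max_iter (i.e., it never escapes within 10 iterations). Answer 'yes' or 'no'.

Answer: no

Derivation:
z_0 = 0 + 0i, c = -1.9540 + 0.7900i
Iter 1: z = -1.9540 + 0.7900i, |z|^2 = 4.4422
Escaped at iteration 1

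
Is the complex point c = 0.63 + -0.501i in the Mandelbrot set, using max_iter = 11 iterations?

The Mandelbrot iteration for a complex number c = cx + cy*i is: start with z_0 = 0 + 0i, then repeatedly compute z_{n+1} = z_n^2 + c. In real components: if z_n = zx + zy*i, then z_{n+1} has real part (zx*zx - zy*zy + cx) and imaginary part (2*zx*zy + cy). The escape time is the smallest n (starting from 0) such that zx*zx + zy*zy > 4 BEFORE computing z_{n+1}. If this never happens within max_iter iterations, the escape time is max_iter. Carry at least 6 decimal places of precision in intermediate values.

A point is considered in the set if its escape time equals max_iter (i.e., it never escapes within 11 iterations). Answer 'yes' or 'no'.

Answer: no

Derivation:
z_0 = 0 + 0i, c = 0.6300 + -0.5010i
Iter 1: z = 0.6300 + -0.5010i, |z|^2 = 0.6479
Iter 2: z = 0.7759 + -1.1323i, |z|^2 = 1.8840
Iter 3: z = -0.0500 + -2.2580i, |z|^2 = 5.1012
Escaped at iteration 3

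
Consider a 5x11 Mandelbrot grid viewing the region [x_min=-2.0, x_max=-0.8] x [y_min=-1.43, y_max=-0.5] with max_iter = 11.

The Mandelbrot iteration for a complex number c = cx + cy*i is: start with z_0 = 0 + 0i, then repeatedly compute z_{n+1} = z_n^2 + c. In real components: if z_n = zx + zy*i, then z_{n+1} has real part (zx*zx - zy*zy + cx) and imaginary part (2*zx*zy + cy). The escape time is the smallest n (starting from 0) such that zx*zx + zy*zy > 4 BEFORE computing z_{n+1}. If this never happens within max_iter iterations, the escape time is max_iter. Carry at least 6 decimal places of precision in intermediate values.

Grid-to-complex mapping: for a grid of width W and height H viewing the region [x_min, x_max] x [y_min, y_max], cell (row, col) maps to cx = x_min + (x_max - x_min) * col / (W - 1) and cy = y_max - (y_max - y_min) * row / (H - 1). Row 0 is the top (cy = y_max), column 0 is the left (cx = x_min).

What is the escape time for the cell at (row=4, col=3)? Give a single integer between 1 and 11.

Answer: 3

Derivation:
z_0 = 0 + 0i, c = -1.1000 + -0.8720i
Iter 1: z = -1.1000 + -0.8720i, |z|^2 = 1.9704
Iter 2: z = -0.6504 + 1.0464i, |z|^2 = 1.5180
Iter 3: z = -1.7720 + -2.2331i, |z|^2 = 8.1267
Escaped at iteration 3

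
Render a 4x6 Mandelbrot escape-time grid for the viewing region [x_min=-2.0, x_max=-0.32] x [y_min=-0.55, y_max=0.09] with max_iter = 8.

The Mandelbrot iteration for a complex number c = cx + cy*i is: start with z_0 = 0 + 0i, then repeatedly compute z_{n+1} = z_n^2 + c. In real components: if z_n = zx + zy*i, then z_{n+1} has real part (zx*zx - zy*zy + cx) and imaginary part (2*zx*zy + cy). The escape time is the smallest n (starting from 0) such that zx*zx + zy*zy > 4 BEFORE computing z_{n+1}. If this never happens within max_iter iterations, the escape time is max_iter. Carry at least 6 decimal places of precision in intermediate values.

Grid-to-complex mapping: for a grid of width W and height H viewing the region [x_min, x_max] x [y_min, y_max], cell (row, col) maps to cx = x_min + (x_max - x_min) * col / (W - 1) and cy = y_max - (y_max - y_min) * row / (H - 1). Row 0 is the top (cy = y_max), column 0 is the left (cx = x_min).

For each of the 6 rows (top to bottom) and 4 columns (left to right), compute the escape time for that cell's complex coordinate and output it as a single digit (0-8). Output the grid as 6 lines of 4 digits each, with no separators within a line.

Answer: 1888
1888
1688
1588
1478
1358

Derivation:
(row=0, col=0): c = -2.0000 + 0.0900i → escape time 1
(row=0, col=1): c = -1.4400 + 0.0900i → escape time 8
(row=0, col=2): c = -0.8800 + 0.0900i → escape time 8
(row=0, col=3): c = -0.3200 + 0.0900i → escape time 8
(row=1, col=0): c = -2.0000 + -0.0380i → escape time 1
(row=1, col=1): c = -1.4400 + -0.0380i → escape time 8
(row=1, col=2): c = -0.8800 + -0.0380i → escape time 8
(row=1, col=3): c = -0.3200 + -0.0380i → escape time 8
(row=2, col=0): c = -2.0000 + -0.1660i → escape time 1
(row=2, col=1): c = -1.4400 + -0.1660i → escape time 6
(row=2, col=2): c = -0.8800 + -0.1660i → escape time 8
(row=2, col=3): c = -0.3200 + -0.1660i → escape time 8
(row=3, col=0): c = -2.0000 + -0.2940i → escape time 1
(row=3, col=1): c = -1.4400 + -0.2940i → escape time 5
(row=3, col=2): c = -0.8800 + -0.2940i → escape time 8
(row=3, col=3): c = -0.3200 + -0.2940i → escape time 8
(row=4, col=0): c = -2.0000 + -0.4220i → escape time 1
(row=4, col=1): c = -1.4400 + -0.4220i → escape time 4
(row=4, col=2): c = -0.8800 + -0.4220i → escape time 7
(row=4, col=3): c = -0.3200 + -0.4220i → escape time 8
(row=5, col=0): c = -2.0000 + -0.5500i → escape time 1
(row=5, col=1): c = -1.4400 + -0.5500i → escape time 3
(row=5, col=2): c = -0.8800 + -0.5500i → escape time 5
(row=5, col=3): c = -0.3200 + -0.5500i → escape time 8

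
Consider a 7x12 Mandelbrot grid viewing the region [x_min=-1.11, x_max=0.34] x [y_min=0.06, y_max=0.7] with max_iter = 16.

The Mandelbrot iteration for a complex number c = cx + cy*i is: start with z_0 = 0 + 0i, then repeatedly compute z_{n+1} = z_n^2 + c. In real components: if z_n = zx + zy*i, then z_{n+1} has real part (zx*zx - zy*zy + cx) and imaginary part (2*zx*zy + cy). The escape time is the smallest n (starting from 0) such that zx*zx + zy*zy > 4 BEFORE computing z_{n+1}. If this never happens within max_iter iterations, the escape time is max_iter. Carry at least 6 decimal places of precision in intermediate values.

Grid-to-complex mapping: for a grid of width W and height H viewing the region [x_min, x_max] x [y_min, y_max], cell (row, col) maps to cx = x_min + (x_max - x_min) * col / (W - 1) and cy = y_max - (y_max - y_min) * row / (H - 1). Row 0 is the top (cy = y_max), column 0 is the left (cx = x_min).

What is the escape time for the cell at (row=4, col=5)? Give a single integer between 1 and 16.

z_0 = 0 + 0i, c = 0.0983 + 0.4673i
Iter 1: z = 0.0983 + 0.4673i, |z|^2 = 0.2280
Iter 2: z = -0.1103 + 0.5592i, |z|^2 = 0.3248
Iter 3: z = -0.2022 + 0.3439i, |z|^2 = 0.1591
Iter 4: z = 0.0210 + 0.3282i, |z|^2 = 0.1082
Iter 5: z = -0.0090 + 0.4810i, |z|^2 = 0.2315
Iter 6: z = -0.1330 + 0.4586i, |z|^2 = 0.2280
Iter 7: z = -0.0943 + 0.3453i, |z|^2 = 0.1281
Iter 8: z = -0.0120 + 0.4021i, |z|^2 = 0.1618
Iter 9: z = -0.0632 + 0.4576i, |z|^2 = 0.2134
Iter 10: z = -0.1071 + 0.4094i, |z|^2 = 0.1791
Iter 11: z = -0.0578 + 0.3796i, |z|^2 = 0.1474
Iter 12: z = -0.0424 + 0.4234i, |z|^2 = 0.1811
Iter 13: z = -0.0791 + 0.4314i, |z|^2 = 0.1923
Iter 14: z = -0.0815 + 0.3990i, |z|^2 = 0.1659
Iter 15: z = -0.0542 + 0.4023i, |z|^2 = 0.1647

Answer: 16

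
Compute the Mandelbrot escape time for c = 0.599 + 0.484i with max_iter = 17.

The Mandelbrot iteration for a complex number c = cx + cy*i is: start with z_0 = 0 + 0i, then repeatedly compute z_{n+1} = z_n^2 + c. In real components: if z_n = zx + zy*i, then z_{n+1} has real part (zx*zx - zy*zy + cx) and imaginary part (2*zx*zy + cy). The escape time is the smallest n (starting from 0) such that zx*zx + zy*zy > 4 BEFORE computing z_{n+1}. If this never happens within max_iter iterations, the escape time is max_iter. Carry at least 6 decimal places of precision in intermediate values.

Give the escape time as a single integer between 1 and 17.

z_0 = 0 + 0i, c = 0.5990 + 0.4840i
Iter 1: z = 0.5990 + 0.4840i, |z|^2 = 0.5931
Iter 2: z = 0.7235 + 1.0638i, |z|^2 = 1.6553
Iter 3: z = -0.0092 + 2.0235i, |z|^2 = 4.0945
Escaped at iteration 3

Answer: 3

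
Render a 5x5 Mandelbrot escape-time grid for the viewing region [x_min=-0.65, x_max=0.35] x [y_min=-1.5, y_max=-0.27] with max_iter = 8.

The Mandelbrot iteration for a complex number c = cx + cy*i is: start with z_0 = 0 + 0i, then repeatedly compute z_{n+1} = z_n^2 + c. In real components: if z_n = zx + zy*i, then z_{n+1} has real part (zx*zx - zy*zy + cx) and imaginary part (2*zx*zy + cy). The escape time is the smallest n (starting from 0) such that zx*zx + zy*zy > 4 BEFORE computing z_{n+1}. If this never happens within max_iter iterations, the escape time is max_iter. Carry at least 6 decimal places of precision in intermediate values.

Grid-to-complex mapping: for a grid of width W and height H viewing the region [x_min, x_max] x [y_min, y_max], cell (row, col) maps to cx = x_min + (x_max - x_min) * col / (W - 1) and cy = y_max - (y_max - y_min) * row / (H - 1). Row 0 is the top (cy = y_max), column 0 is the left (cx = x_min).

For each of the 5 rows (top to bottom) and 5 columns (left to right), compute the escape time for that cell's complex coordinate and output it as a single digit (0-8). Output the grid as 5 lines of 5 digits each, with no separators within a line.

(row=0, col=0): c = -0.6500 + -0.2700i → escape time 8
(row=0, col=1): c = -0.4000 + -0.2700i → escape time 8
(row=0, col=2): c = -0.1500 + -0.2700i → escape time 8
(row=0, col=3): c = 0.1000 + -0.2700i → escape time 8
(row=0, col=4): c = 0.3500 + -0.2700i → escape time 8
(row=1, col=0): c = -0.6500 + -0.5775i → escape time 8
(row=1, col=1): c = -0.4000 + -0.5775i → escape time 8
(row=1, col=2): c = -0.1500 + -0.5775i → escape time 8
(row=1, col=3): c = 0.1000 + -0.5775i → escape time 8
(row=1, col=4): c = 0.3500 + -0.5775i → escape time 8
(row=2, col=0): c = -0.6500 + -0.8850i → escape time 4
(row=2, col=1): c = -0.4000 + -0.8850i → escape time 5
(row=2, col=2): c = -0.1500 + -0.8850i → escape time 8
(row=2, col=3): c = 0.1000 + -0.8850i → escape time 5
(row=2, col=4): c = 0.3500 + -0.8850i → escape time 4
(row=3, col=0): c = -0.6500 + -1.1925i → escape time 3
(row=3, col=1): c = -0.4000 + -1.1925i → escape time 3
(row=3, col=2): c = -0.1500 + -1.1925i → escape time 3
(row=3, col=3): c = 0.1000 + -1.1925i → escape time 3
(row=3, col=4): c = 0.3500 + -1.1925i → escape time 2
(row=4, col=0): c = -0.6500 + -1.5000i → escape time 2
(row=4, col=1): c = -0.4000 + -1.5000i → escape time 2
(row=4, col=2): c = -0.1500 + -1.5000i → escape time 2
(row=4, col=3): c = 0.1000 + -1.5000i → escape time 2
(row=4, col=4): c = 0.3500 + -1.5000i → escape time 2

Answer: 88888
88888
45854
33332
22222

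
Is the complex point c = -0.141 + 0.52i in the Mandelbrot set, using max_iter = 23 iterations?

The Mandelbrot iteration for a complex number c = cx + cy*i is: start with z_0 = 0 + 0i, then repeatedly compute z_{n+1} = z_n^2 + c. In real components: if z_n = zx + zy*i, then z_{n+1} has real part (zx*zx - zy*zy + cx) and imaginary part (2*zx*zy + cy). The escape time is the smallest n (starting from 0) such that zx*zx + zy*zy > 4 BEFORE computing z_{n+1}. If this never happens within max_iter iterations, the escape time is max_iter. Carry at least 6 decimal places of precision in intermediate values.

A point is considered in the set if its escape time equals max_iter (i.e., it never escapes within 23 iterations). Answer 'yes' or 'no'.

z_0 = 0 + 0i, c = -0.1410 + 0.5200i
Iter 1: z = -0.1410 + 0.5200i, |z|^2 = 0.2903
Iter 2: z = -0.3915 + 0.3734i, |z|^2 = 0.2927
Iter 3: z = -0.1271 + 0.2276i, |z|^2 = 0.0680
Iter 4: z = -0.1767 + 0.4621i, |z|^2 = 0.2448
Iter 5: z = -0.3234 + 0.3567i, |z|^2 = 0.2318
Iter 6: z = -0.1637 + 0.2893i, |z|^2 = 0.1105
Iter 7: z = -0.1979 + 0.4253i, |z|^2 = 0.2200
Iter 8: z = -0.2827 + 0.3517i, |z|^2 = 0.2036
Iter 9: z = -0.1847 + 0.3212i, |z|^2 = 0.1373
Iter 10: z = -0.2100 + 0.4013i, |z|^2 = 0.2052
Iter 11: z = -0.2580 + 0.3514i, |z|^2 = 0.1900
Iter 12: z = -0.1980 + 0.3387i, |z|^2 = 0.1539
Iter 13: z = -0.2165 + 0.3859i, |z|^2 = 0.1958
Iter 14: z = -0.2430 + 0.3529i, |z|^2 = 0.1836
Iter 15: z = -0.2065 + 0.3485i, |z|^2 = 0.1641
Iter 16: z = -0.2198 + 0.3761i, |z|^2 = 0.1898
Iter 17: z = -0.2341 + 0.3547i, |z|^2 = 0.1806
Iter 18: z = -0.2120 + 0.3539i, |z|^2 = 0.1702
Iter 19: z = -0.2213 + 0.3700i, |z|^2 = 0.1859
Iter 20: z = -0.2289 + 0.3562i, |z|^2 = 0.1793
Iter 21: z = -0.2155 + 0.3569i, |z|^2 = 0.1738
Iter 22: z = -0.2220 + 0.3662i, |z|^2 = 0.1833
Did not escape in 23 iterations → in set

Answer: yes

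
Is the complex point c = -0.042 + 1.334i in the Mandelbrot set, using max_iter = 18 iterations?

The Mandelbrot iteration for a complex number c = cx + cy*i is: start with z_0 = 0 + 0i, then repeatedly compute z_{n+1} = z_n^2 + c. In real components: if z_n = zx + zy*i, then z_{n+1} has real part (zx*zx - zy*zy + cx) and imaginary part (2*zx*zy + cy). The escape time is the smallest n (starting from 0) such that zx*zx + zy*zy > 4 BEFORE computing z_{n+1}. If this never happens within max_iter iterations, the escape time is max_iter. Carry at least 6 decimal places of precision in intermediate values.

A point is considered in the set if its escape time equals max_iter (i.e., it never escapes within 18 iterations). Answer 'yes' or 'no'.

Answer: no

Derivation:
z_0 = 0 + 0i, c = -0.0420 + 1.3340i
Iter 1: z = -0.0420 + 1.3340i, |z|^2 = 1.7813
Iter 2: z = -1.8198 + 1.2219i, |z|^2 = 4.8048
Escaped at iteration 2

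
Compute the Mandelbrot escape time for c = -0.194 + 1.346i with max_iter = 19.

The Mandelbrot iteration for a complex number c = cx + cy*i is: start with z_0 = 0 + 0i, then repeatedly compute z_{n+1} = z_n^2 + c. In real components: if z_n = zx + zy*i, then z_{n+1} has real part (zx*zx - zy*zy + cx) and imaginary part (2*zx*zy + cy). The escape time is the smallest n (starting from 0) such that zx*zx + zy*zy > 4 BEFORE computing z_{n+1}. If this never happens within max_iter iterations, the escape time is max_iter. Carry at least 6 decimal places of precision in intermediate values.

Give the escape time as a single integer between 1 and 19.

z_0 = 0 + 0i, c = -0.1940 + 1.3460i
Iter 1: z = -0.1940 + 1.3460i, |z|^2 = 1.8494
Iter 2: z = -1.9681 + 0.8238i, |z|^2 = 4.5519
Escaped at iteration 2

Answer: 2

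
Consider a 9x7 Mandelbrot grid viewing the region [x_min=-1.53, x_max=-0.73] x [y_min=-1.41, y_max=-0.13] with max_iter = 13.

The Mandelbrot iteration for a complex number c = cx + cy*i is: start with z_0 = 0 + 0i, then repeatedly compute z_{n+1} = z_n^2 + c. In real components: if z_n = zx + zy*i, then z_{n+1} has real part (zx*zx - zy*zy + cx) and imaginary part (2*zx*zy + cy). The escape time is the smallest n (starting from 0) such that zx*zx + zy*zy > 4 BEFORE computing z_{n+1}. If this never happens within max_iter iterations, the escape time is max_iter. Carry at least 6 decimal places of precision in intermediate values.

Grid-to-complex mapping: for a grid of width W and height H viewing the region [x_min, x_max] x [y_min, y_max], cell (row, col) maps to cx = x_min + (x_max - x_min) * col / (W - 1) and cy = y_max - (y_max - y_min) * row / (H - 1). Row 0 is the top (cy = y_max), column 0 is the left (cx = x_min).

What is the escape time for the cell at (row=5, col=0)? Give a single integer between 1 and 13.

z_0 = 0 + 0i, c = -1.5300 + -1.1967i
Iter 1: z = -1.5300 + -1.1967i, |z|^2 = 3.7729
Iter 2: z = -0.6211 + 2.4651i, |z|^2 = 6.4627
Escaped at iteration 2

Answer: 2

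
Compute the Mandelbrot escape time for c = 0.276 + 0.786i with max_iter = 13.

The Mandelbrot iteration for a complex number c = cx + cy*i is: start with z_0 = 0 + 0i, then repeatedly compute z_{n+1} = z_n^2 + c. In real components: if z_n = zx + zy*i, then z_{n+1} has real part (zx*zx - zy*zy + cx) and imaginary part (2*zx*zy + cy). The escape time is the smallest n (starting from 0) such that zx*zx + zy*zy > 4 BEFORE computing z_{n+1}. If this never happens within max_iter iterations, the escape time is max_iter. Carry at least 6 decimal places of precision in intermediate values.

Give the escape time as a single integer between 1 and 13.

z_0 = 0 + 0i, c = 0.2760 + 0.7860i
Iter 1: z = 0.2760 + 0.7860i, |z|^2 = 0.6940
Iter 2: z = -0.2656 + 1.2199i, |z|^2 = 1.5586
Iter 3: z = -1.1415 + 0.1380i, |z|^2 = 1.3221
Iter 4: z = 1.5601 + 0.4710i, |z|^2 = 2.6557
Iter 5: z = 2.4879 + 2.2557i, |z|^2 = 11.2780
Escaped at iteration 5

Answer: 5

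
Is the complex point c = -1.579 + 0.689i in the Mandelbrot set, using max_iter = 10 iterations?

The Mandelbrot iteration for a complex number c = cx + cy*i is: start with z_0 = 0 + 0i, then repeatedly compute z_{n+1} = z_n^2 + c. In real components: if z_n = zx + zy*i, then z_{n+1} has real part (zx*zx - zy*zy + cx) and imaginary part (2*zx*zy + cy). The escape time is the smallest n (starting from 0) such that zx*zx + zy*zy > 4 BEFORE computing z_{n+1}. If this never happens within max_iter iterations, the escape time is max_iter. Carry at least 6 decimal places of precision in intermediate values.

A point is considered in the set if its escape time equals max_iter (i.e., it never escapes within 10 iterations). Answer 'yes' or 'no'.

Answer: no

Derivation:
z_0 = 0 + 0i, c = -1.5790 + 0.6890i
Iter 1: z = -1.5790 + 0.6890i, |z|^2 = 2.9680
Iter 2: z = 0.4395 + -1.4869i, |z|^2 = 2.4039
Iter 3: z = -3.5966 + -0.6180i, |z|^2 = 13.3173
Escaped at iteration 3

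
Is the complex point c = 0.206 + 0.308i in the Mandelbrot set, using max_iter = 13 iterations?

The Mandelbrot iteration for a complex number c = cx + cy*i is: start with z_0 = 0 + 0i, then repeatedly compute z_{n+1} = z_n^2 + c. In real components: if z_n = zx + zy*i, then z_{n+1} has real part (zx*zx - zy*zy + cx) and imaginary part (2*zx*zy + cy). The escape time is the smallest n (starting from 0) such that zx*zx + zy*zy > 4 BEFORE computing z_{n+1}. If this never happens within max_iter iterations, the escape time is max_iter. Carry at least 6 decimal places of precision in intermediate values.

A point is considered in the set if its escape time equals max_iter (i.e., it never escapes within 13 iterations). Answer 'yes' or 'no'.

Answer: yes

Derivation:
z_0 = 0 + 0i, c = 0.2060 + 0.3080i
Iter 1: z = 0.2060 + 0.3080i, |z|^2 = 0.1373
Iter 2: z = 0.1536 + 0.4349i, |z|^2 = 0.2127
Iter 3: z = 0.0404 + 0.4416i, |z|^2 = 0.1966
Iter 4: z = 0.0126 + 0.3437i, |z|^2 = 0.1183
Iter 5: z = 0.0880 + 0.3167i, |z|^2 = 0.1080
Iter 6: z = 0.1135 + 0.3637i, |z|^2 = 0.1452
Iter 7: z = 0.0866 + 0.3905i, |z|^2 = 0.1600
Iter 8: z = 0.0610 + 0.3756i, |z|^2 = 0.1448
Iter 9: z = 0.0686 + 0.3538i, |z|^2 = 0.1299
Iter 10: z = 0.0855 + 0.3566i, |z|^2 = 0.1345
Iter 11: z = 0.0862 + 0.3690i, |z|^2 = 0.1436
Iter 12: z = 0.0773 + 0.3716i, |z|^2 = 0.1441
Did not escape in 13 iterations → in set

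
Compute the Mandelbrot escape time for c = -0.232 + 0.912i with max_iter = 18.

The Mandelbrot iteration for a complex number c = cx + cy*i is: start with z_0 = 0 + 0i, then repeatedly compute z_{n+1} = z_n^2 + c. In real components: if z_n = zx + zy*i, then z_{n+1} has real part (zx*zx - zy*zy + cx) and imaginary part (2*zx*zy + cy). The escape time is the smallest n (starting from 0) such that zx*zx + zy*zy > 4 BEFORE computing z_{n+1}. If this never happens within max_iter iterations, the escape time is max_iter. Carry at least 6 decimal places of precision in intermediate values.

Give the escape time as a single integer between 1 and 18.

Answer: 8

Derivation:
z_0 = 0 + 0i, c = -0.2320 + 0.9120i
Iter 1: z = -0.2320 + 0.9120i, |z|^2 = 0.8856
Iter 2: z = -1.0099 + 0.4888i, |z|^2 = 1.2589
Iter 3: z = 0.5490 + -0.0754i, |z|^2 = 0.3071
Iter 4: z = 0.0637 + 0.8293i, |z|^2 = 0.6917
Iter 5: z = -0.9156 + 1.0176i, |z|^2 = 1.8739
Iter 6: z = -0.4293 + -0.9515i, |z|^2 = 1.0897
Iter 7: z = -0.9531 + 1.7289i, |z|^2 = 3.8977
Iter 8: z = -2.3128 + -2.3838i, |z|^2 = 11.0315
Escaped at iteration 8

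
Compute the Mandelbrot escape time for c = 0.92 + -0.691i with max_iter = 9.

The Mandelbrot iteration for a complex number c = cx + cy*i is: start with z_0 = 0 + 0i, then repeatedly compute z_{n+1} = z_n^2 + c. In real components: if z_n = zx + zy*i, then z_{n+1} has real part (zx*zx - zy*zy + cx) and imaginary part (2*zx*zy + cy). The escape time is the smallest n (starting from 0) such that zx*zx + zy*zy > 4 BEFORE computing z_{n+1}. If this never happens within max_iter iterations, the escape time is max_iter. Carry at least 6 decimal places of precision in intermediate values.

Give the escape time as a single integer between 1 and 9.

Answer: 2

Derivation:
z_0 = 0 + 0i, c = 0.9200 + -0.6910i
Iter 1: z = 0.9200 + -0.6910i, |z|^2 = 1.3239
Iter 2: z = 1.2889 + -1.9624i, |z|^2 = 5.5125
Escaped at iteration 2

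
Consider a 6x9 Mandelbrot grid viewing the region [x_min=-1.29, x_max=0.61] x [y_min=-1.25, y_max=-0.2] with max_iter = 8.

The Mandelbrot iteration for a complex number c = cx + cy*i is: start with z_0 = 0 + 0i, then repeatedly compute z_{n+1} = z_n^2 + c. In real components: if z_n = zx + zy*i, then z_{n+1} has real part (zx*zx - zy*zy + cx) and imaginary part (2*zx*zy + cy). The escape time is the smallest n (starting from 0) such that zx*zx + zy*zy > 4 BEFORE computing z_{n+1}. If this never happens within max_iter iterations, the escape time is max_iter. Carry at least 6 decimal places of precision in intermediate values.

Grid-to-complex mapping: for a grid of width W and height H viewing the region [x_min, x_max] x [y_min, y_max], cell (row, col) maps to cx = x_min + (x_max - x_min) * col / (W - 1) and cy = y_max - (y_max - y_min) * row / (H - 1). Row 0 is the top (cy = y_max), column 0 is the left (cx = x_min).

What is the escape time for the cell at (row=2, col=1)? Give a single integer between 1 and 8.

z_0 = 0 + 0i, c = -0.9100 + -0.4625i
Iter 1: z = -0.9100 + -0.4625i, |z|^2 = 1.0420
Iter 2: z = -0.2958 + 0.3793i, |z|^2 = 0.2313
Iter 3: z = -0.9663 + -0.6869i, |z|^2 = 1.4056
Iter 4: z = -0.4480 + 0.8650i, |z|^2 = 0.9489
Iter 5: z = -1.4575 + -1.2375i, |z|^2 = 3.6557
Iter 6: z = -0.3172 + 3.1449i, |z|^2 = 9.9907
Escaped at iteration 6

Answer: 6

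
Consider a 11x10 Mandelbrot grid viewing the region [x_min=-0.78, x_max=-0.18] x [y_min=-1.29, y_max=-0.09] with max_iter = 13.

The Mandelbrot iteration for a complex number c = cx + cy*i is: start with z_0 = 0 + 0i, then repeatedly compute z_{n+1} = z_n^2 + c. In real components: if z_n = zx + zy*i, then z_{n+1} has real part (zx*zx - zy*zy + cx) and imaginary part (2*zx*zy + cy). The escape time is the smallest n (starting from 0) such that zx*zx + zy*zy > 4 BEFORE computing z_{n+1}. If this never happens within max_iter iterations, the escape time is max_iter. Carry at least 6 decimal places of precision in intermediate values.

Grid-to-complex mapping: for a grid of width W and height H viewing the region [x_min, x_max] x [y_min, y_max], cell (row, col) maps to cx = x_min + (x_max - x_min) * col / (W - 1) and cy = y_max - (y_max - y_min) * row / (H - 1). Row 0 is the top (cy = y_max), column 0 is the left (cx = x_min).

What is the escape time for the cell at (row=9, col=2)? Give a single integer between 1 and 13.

Answer: 3

Derivation:
z_0 = 0 + 0i, c = -0.6600 + -1.2900i
Iter 1: z = -0.6600 + -1.2900i, |z|^2 = 2.0997
Iter 2: z = -1.8885 + 0.4128i, |z|^2 = 3.7368
Iter 3: z = 2.7360 + -2.8491i, |z|^2 = 15.6035
Escaped at iteration 3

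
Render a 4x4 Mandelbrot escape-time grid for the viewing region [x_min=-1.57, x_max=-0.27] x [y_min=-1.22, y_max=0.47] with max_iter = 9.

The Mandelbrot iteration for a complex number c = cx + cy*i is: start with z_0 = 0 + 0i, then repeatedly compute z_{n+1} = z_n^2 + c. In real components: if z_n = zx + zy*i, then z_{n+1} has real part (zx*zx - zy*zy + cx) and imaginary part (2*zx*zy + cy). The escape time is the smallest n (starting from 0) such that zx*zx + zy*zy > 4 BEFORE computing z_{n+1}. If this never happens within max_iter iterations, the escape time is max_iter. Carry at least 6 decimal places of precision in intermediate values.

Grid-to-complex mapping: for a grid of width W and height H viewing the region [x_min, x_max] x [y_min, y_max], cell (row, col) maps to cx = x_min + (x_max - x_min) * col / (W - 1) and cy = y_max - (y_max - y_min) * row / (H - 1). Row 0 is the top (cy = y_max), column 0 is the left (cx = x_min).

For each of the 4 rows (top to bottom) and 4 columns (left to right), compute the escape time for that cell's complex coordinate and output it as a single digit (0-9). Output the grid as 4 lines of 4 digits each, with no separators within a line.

Answer: 3599
6999
3369
2233

Derivation:
(row=0, col=0): c = -1.5700 + 0.4700i → escape time 3
(row=0, col=1): c = -1.1367 + 0.4700i → escape time 5
(row=0, col=2): c = -0.7033 + 0.4700i → escape time 9
(row=0, col=3): c = -0.2700 + 0.4700i → escape time 9
(row=1, col=0): c = -1.5700 + -0.0933i → escape time 6
(row=1, col=1): c = -1.1367 + -0.0933i → escape time 9
(row=1, col=2): c = -0.7033 + -0.0933i → escape time 9
(row=1, col=3): c = -0.2700 + -0.0933i → escape time 9
(row=2, col=0): c = -1.5700 + -0.6567i → escape time 3
(row=2, col=1): c = -1.1367 + -0.6567i → escape time 3
(row=2, col=2): c = -0.7033 + -0.6567i → escape time 6
(row=2, col=3): c = -0.2700 + -0.6567i → escape time 9
(row=3, col=0): c = -1.5700 + -1.2200i → escape time 2
(row=3, col=1): c = -1.1367 + -1.2200i → escape time 2
(row=3, col=2): c = -0.7033 + -1.2200i → escape time 3
(row=3, col=3): c = -0.2700 + -1.2200i → escape time 3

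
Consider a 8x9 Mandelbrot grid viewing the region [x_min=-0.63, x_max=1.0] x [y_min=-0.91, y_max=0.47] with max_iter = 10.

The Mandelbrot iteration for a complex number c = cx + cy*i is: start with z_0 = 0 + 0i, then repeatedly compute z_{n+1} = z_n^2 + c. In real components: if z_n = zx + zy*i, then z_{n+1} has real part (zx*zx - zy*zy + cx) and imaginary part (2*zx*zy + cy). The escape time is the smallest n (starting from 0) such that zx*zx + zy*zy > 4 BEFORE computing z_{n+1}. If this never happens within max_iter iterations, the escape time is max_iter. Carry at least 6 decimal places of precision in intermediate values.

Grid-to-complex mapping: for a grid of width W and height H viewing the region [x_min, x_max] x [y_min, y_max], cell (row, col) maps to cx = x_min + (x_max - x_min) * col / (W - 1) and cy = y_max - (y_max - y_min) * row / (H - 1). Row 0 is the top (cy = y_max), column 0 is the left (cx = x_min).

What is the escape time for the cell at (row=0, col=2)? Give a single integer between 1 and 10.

z_0 = 0 + 0i, c = -0.1643 + 0.4700i
Iter 1: z = -0.1643 + 0.4700i, |z|^2 = 0.2479
Iter 2: z = -0.3582 + 0.3156i, |z|^2 = 0.2279
Iter 3: z = -0.1356 + 0.2439i, |z|^2 = 0.0779
Iter 4: z = -0.2054 + 0.4039i, |z|^2 = 0.2053
Iter 5: z = -0.2852 + 0.3041i, |z|^2 = 0.1738
Iter 6: z = -0.1754 + 0.2965i, |z|^2 = 0.1187
Iter 7: z = -0.2215 + 0.3660i, |z|^2 = 0.1830
Iter 8: z = -0.2492 + 0.3079i, |z|^2 = 0.1569
Iter 9: z = -0.1970 + 0.3166i, |z|^2 = 0.1390

Answer: 10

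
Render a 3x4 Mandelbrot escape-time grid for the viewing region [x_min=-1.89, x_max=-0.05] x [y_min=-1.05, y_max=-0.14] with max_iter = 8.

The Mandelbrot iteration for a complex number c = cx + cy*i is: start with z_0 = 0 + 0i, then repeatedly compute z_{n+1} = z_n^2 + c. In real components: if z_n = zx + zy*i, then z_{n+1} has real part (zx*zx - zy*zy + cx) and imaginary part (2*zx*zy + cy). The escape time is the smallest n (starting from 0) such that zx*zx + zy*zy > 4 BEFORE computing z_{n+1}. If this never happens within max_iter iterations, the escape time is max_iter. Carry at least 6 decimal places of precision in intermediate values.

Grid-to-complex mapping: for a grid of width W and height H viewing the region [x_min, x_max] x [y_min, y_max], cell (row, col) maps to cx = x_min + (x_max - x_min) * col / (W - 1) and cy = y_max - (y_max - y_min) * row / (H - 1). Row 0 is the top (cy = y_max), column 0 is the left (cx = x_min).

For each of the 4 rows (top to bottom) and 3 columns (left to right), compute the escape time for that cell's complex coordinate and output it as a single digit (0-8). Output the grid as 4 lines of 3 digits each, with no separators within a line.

(row=0, col=0): c = -1.8900 + -0.1400i → escape time 4
(row=0, col=1): c = -0.9700 + -0.1400i → escape time 8
(row=0, col=2): c = -0.0500 + -0.1400i → escape time 8
(row=1, col=0): c = -1.8900 + -0.4433i → escape time 3
(row=1, col=1): c = -0.9700 + -0.4433i → escape time 6
(row=1, col=2): c = -0.0500 + -0.4433i → escape time 8
(row=2, col=0): c = -1.8900 + -0.7467i → escape time 1
(row=2, col=1): c = -0.9700 + -0.7467i → escape time 4
(row=2, col=2): c = -0.0500 + -0.7467i → escape time 8
(row=3, col=0): c = -1.8900 + -1.0500i → escape time 1
(row=3, col=1): c = -0.9700 + -1.0500i → escape time 3
(row=3, col=2): c = -0.0500 + -1.0500i → escape time 6

Answer: 488
368
148
136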